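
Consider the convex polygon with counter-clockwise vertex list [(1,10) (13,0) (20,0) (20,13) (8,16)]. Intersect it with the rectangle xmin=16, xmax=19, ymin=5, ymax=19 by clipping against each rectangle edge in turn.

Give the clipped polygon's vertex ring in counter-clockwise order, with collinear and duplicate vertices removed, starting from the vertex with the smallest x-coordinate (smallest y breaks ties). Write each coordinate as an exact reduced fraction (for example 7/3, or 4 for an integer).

1. After x ≥ 16: [(16,0) (20,0) (20,13) (16,14)]
2. After x ≤ 19: [(16,0) (19,0) (19,53/4) (16,14)]
3. After y ≥ 5: [(16,5) (19,5) (19,53/4) (16,14)]
4. After y ≤ 19: [(16,5) (19,5) (19,53/4) (16,14)]
5. Canonical ring: [(16,5) (19,5) (19,53/4) (16,14)]

Clipped polygon: [(16,5) (19,5) (19,53/4) (16,14)]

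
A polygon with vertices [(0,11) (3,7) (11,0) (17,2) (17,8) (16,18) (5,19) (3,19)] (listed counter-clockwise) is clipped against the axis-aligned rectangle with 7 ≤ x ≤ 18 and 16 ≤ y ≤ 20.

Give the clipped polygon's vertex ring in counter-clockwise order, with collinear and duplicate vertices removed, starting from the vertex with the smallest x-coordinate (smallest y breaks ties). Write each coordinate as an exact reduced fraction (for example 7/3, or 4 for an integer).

1. After x ≥ 7: [(7,7/2) (11,0) (17,2) (17,8) (16,18) (7,207/11)]
2. After x ≤ 18: [(7,7/2) (11,0) (17,2) (17,8) (16,18) (7,207/11)]
3. After y ≥ 16: [(7,16) (81/5,16) (16,18) (7,207/11)]
4. After y ≤ 20: [(7,16) (81/5,16) (16,18) (7,207/11)]
5. Canonical ring: [(7,16) (81/5,16) (16,18) (7,207/11)]

Clipped polygon: [(7,16) (81/5,16) (16,18) (7,207/11)]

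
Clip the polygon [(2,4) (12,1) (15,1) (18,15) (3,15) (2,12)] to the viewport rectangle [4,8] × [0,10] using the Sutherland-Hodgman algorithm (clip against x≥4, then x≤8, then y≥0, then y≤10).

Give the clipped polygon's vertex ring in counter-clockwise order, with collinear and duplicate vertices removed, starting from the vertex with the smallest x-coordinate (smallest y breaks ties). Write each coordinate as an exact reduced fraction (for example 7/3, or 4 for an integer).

1. After x ≥ 4: [(4,17/5) (12,1) (15,1) (18,15) (4,15)]
2. After x ≤ 8: [(4,17/5) (8,11/5) (8,15) (4,15)]
3. After y ≥ 0: [(4,17/5) (8,11/5) (8,15) (4,15)]
4. After y ≤ 10: [(4,10) (4,17/5) (8,11/5) (8,10)]
5. Canonical ring: [(4,17/5) (8,11/5) (8,10) (4,10)]

Clipped polygon: [(4,17/5) (8,11/5) (8,10) (4,10)]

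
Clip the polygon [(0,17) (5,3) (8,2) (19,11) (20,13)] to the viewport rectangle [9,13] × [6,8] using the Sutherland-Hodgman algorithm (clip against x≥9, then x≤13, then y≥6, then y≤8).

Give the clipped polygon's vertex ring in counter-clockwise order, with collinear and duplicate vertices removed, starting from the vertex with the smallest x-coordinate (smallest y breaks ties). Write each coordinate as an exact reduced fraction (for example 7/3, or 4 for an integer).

Clipped polygon: [(9,6) (116/9,6) (13,67/11) (13,8) (9,8)]

1. After x ≥ 9: [(9,76/5) (9,31/11) (19,11) (20,13)]
2. After x ≤ 13: [(13,72/5) (9,76/5) (9,31/11) (13,67/11)]
3. After y ≥ 6: [(13,72/5) (9,76/5) (9,6) (116/9,6) (13,67/11)]
4. After y ≤ 8: [(13,8) (9,8) (9,6) (116/9,6) (13,67/11)]
5. Canonical ring: [(9,6) (116/9,6) (13,67/11) (13,8) (9,8)]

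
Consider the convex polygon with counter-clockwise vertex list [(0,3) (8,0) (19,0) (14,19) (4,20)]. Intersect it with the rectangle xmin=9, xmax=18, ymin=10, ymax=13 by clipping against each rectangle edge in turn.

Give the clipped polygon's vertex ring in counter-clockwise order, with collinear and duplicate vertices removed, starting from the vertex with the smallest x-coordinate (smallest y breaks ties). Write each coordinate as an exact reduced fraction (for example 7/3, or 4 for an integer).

1. After x ≥ 9: [(9,0) (19,0) (14,19) (9,39/2)]
2. After x ≤ 18: [(9,0) (18,0) (18,19/5) (14,19) (9,39/2)]
3. After y ≥ 10: [(9,10) (311/19,10) (14,19) (9,39/2)]
4. After y ≤ 13: [(9,13) (9,10) (311/19,10) (296/19,13)]
5. Canonical ring: [(9,10) (311/19,10) (296/19,13) (9,13)]

Clipped polygon: [(9,10) (311/19,10) (296/19,13) (9,13)]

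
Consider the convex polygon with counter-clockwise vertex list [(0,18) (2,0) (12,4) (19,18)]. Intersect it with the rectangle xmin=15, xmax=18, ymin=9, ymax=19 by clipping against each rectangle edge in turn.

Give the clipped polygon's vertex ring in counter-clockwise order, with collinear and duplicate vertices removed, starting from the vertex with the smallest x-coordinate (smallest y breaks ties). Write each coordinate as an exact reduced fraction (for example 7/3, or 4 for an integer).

1. After x ≥ 15: [(15,18) (15,10) (19,18)]
2. After x ≤ 18: [(18,18) (15,18) (15,10) (18,16)]
3. After y ≥ 9: [(18,18) (15,18) (15,10) (18,16)]
4. After y ≤ 19: [(18,18) (15,18) (15,10) (18,16)]
5. Canonical ring: [(15,10) (18,16) (18,18) (15,18)]

Clipped polygon: [(15,10) (18,16) (18,18) (15,18)]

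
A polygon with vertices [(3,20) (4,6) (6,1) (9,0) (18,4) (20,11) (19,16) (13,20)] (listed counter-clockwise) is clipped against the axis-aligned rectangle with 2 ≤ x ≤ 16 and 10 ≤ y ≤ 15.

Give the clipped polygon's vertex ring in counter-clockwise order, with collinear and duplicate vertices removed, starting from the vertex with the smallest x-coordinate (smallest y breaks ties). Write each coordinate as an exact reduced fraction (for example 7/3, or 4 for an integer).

1. After x ≥ 2: [(3,20) (4,6) (6,1) (9,0) (18,4) (20,11) (19,16) (13,20)]
2. After x ≤ 16: [(3,20) (4,6) (6,1) (9,0) (16,28/9) (16,18) (13,20)]
3. After y ≥ 10: [(3,20) (26/7,10) (16,10) (16,18) (13,20)]
4. After y ≤ 15: [(47/14,15) (26/7,10) (16,10) (16,15)]
5. Canonical ring: [(47/14,15) (26/7,10) (16,10) (16,15)]

Clipped polygon: [(47/14,15) (26/7,10) (16,10) (16,15)]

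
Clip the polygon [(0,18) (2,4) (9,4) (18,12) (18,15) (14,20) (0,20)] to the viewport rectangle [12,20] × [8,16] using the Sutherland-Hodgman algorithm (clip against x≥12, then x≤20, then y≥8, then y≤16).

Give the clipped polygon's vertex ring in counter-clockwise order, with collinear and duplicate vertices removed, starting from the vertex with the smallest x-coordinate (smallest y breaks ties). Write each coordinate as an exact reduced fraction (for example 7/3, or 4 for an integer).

1. After x ≥ 12: [(12,20/3) (18,12) (18,15) (14,20) (12,20)]
2. After x ≤ 20: [(12,20/3) (18,12) (18,15) (14,20) (12,20)]
3. After y ≥ 8: [(12,8) (27/2,8) (18,12) (18,15) (14,20) (12,20)]
4. After y ≤ 16: [(12,16) (12,8) (27/2,8) (18,12) (18,15) (86/5,16)]
5. Canonical ring: [(12,8) (27/2,8) (18,12) (18,15) (86/5,16) (12,16)]

Clipped polygon: [(12,8) (27/2,8) (18,12) (18,15) (86/5,16) (12,16)]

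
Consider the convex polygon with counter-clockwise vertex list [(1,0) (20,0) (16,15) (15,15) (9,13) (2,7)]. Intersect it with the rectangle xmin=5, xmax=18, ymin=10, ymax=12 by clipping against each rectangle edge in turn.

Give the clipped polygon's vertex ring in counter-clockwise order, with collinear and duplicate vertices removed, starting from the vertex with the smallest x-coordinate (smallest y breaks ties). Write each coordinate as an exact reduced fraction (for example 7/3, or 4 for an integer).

Clipped polygon: [(11/2,10) (52/3,10) (84/5,12) (47/6,12)]

1. After x ≥ 5: [(5,0) (20,0) (16,15) (15,15) (9,13) (5,67/7)]
2. After x ≤ 18: [(5,0) (18,0) (18,15/2) (16,15) (15,15) (9,13) (5,67/7)]
3. After y ≥ 10: [(52/3,10) (16,15) (15,15) (9,13) (11/2,10)]
4. After y ≤ 12: [(52/3,10) (84/5,12) (47/6,12) (11/2,10)]
5. Canonical ring: [(11/2,10) (52/3,10) (84/5,12) (47/6,12)]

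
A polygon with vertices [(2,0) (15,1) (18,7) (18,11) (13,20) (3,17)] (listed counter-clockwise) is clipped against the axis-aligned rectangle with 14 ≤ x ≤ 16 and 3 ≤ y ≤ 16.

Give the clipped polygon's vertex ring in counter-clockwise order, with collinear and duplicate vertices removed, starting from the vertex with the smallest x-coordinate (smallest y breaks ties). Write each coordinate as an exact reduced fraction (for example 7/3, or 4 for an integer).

Clipped polygon: [(14,3) (16,3) (16,73/5) (137/9,16) (14,16)]

1. After x ≥ 14: [(14,12/13) (15,1) (18,7) (18,11) (14,91/5)]
2. After x ≤ 16: [(14,12/13) (15,1) (16,3) (16,73/5) (14,91/5)]
3. After y ≥ 3: [(14,3) (16,3) (16,3) (16,73/5) (14,91/5)]
4. After y ≤ 16: [(14,16) (14,3) (16,3) (16,3) (16,73/5) (137/9,16)]
5. Canonical ring: [(14,3) (16,3) (16,73/5) (137/9,16) (14,16)]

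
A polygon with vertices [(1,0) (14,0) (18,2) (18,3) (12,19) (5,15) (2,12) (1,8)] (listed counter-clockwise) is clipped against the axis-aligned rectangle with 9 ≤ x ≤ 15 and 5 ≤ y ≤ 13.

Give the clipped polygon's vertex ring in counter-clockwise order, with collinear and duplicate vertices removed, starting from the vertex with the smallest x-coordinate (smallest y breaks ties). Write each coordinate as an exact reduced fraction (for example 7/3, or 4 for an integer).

1. After x ≥ 9: [(9,0) (14,0) (18,2) (18,3) (12,19) (9,121/7)]
2. After x ≤ 15: [(9,0) (14,0) (15,1/2) (15,11) (12,19) (9,121/7)]
3. After y ≥ 5: [(9,5) (15,5) (15,11) (12,19) (9,121/7)]
4. After y ≤ 13: [(9,13) (9,5) (15,5) (15,11) (57/4,13)]
5. Canonical ring: [(9,5) (15,5) (15,11) (57/4,13) (9,13)]

Clipped polygon: [(9,5) (15,5) (15,11) (57/4,13) (9,13)]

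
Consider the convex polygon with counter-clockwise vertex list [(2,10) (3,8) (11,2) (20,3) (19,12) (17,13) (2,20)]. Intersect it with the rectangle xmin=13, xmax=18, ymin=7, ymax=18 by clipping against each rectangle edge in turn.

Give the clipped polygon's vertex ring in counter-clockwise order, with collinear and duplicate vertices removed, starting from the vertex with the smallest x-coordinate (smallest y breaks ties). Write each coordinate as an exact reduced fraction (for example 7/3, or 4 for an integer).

1. After x ≥ 13: [(13,20/9) (20,3) (19,12) (17,13) (13,223/15)]
2. After x ≤ 18: [(13,20/9) (18,25/9) (18,25/2) (17,13) (13,223/15)]
3. After y ≥ 7: [(13,7) (18,7) (18,25/2) (17,13) (13,223/15)]
4. After y ≤ 18: [(13,7) (18,7) (18,25/2) (17,13) (13,223/15)]
5. Canonical ring: [(13,7) (18,7) (18,25/2) (17,13) (13,223/15)]

Clipped polygon: [(13,7) (18,7) (18,25/2) (17,13) (13,223/15)]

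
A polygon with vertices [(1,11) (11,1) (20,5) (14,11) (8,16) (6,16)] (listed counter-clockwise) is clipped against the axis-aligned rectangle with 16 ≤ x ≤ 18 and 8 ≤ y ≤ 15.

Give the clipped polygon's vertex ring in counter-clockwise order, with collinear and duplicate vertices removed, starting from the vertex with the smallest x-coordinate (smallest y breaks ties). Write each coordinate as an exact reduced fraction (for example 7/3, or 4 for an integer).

1. After x ≥ 16: [(16,29/9) (20,5) (16,9)]
2. After x ≤ 18: [(16,29/9) (18,37/9) (18,7) (16,9)]
3. After y ≥ 8: [(16,8) (17,8) (16,9)]
4. After y ≤ 15: [(16,8) (17,8) (16,9)]
5. Canonical ring: [(16,8) (17,8) (16,9)]

Clipped polygon: [(16,8) (17,8) (16,9)]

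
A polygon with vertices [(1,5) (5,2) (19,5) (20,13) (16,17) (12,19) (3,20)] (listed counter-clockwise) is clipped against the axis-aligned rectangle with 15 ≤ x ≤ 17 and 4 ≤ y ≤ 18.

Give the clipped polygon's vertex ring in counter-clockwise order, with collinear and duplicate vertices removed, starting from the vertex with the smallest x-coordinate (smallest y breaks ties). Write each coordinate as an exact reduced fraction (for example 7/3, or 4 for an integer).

1. After x ≥ 15: [(15,29/7) (19,5) (20,13) (16,17) (15,35/2)]
2. After x ≤ 17: [(15,29/7) (17,32/7) (17,16) (16,17) (15,35/2)]
3. After y ≥ 4: [(15,29/7) (17,32/7) (17,16) (16,17) (15,35/2)]
4. After y ≤ 18: [(15,29/7) (17,32/7) (17,16) (16,17) (15,35/2)]
5. Canonical ring: [(15,29/7) (17,32/7) (17,16) (16,17) (15,35/2)]

Clipped polygon: [(15,29/7) (17,32/7) (17,16) (16,17) (15,35/2)]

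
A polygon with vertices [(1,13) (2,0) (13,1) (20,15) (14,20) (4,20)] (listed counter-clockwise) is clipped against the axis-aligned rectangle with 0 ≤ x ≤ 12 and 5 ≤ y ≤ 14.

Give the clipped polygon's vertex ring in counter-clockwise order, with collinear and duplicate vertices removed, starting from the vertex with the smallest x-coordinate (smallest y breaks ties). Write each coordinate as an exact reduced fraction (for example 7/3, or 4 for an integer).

1. After x ≥ 0: [(1,13) (2,0) (13,1) (20,15) (14,20) (4,20)]
2. After x ≤ 12: [(1,13) (2,0) (12,10/11) (12,20) (4,20)]
3. After y ≥ 5: [(1,13) (21/13,5) (12,5) (12,20) (4,20)]
4. After y ≤ 14: [(10/7,14) (1,13) (21/13,5) (12,5) (12,14)]
5. Canonical ring: [(1,13) (21/13,5) (12,5) (12,14) (10/7,14)]

Clipped polygon: [(1,13) (21/13,5) (12,5) (12,14) (10/7,14)]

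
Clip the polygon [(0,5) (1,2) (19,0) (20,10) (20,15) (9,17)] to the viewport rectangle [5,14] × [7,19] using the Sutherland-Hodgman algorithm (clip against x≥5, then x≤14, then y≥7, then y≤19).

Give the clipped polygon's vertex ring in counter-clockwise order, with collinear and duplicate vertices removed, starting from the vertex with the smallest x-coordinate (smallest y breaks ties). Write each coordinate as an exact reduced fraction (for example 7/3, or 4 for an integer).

1. After x ≥ 5: [(5,35/3) (5,14/9) (19,0) (20,10) (20,15) (9,17)]
2. After x ≤ 14: [(5,35/3) (5,14/9) (14,5/9) (14,177/11) (9,17)]
3. After y ≥ 7: [(5,35/3) (5,7) (14,7) (14,177/11) (9,17)]
4. After y ≤ 19: [(5,35/3) (5,7) (14,7) (14,177/11) (9,17)]
5. Canonical ring: [(5,7) (14,7) (14,177/11) (9,17) (5,35/3)]

Clipped polygon: [(5,7) (14,7) (14,177/11) (9,17) (5,35/3)]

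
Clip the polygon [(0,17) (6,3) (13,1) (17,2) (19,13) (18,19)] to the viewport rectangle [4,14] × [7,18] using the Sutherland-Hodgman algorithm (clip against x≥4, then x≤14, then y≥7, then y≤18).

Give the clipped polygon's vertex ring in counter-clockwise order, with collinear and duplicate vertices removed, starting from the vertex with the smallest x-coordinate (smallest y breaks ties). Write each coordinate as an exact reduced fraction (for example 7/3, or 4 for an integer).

1. After x ≥ 4: [(4,157/9) (4,23/3) (6,3) (13,1) (17,2) (19,13) (18,19)]
2. After x ≤ 14: [(14,167/9) (4,157/9) (4,23/3) (6,3) (13,1) (14,5/4)]
3. After y ≥ 7: [(14,7) (14,167/9) (4,157/9) (4,23/3) (30/7,7)]
4. After y ≤ 18: [(14,7) (14,18) (9,18) (4,157/9) (4,23/3) (30/7,7)]
5. Canonical ring: [(4,23/3) (30/7,7) (14,7) (14,18) (9,18) (4,157/9)]

Clipped polygon: [(4,23/3) (30/7,7) (14,7) (14,18) (9,18) (4,157/9)]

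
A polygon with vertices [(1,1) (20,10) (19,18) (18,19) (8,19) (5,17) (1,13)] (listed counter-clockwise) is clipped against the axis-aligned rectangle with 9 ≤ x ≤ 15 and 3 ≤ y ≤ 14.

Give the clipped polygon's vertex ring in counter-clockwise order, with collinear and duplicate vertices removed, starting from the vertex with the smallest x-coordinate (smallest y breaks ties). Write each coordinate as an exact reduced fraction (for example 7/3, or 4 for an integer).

Clipped polygon: [(9,91/19) (15,145/19) (15,14) (9,14)]

1. After x ≥ 9: [(9,91/19) (20,10) (19,18) (18,19) (9,19)]
2. After x ≤ 15: [(9,91/19) (15,145/19) (15,19) (9,19)]
3. After y ≥ 3: [(9,91/19) (15,145/19) (15,19) (9,19)]
4. After y ≤ 14: [(9,14) (9,91/19) (15,145/19) (15,14)]
5. Canonical ring: [(9,91/19) (15,145/19) (15,14) (9,14)]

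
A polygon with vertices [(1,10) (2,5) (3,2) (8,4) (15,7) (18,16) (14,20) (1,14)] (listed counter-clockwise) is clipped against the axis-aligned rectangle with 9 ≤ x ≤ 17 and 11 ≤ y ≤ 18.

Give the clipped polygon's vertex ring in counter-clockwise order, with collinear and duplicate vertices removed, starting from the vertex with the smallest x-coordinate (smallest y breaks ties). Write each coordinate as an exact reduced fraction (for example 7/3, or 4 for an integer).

Clipped polygon: [(9,11) (49/3,11) (17,13) (17,17) (16,18) (29/3,18) (9,230/13)]

1. After x ≥ 9: [(9,31/7) (15,7) (18,16) (14,20) (9,230/13)]
2. After x ≤ 17: [(9,31/7) (15,7) (17,13) (17,17) (14,20) (9,230/13)]
3. After y ≥ 11: [(9,11) (49/3,11) (17,13) (17,17) (14,20) (9,230/13)]
4. After y ≤ 18: [(9,11) (49/3,11) (17,13) (17,17) (16,18) (29/3,18) (9,230/13)]
5. Canonical ring: [(9,11) (49/3,11) (17,13) (17,17) (16,18) (29/3,18) (9,230/13)]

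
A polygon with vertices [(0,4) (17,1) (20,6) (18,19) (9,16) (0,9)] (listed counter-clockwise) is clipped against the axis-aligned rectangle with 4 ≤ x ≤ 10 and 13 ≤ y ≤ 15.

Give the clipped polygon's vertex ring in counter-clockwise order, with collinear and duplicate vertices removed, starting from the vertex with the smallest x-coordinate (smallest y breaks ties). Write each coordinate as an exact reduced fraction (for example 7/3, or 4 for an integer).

1. After x ≥ 4: [(4,56/17) (17,1) (20,6) (18,19) (9,16) (4,109/9)]
2. After x ≤ 10: [(4,56/17) (10,38/17) (10,49/3) (9,16) (4,109/9)]
3. After y ≥ 13: [(10,13) (10,49/3) (9,16) (36/7,13)]
4. After y ≤ 15: [(10,13) (10,15) (54/7,15) (36/7,13)]
5. Canonical ring: [(36/7,13) (10,13) (10,15) (54/7,15)]

Clipped polygon: [(36/7,13) (10,13) (10,15) (54/7,15)]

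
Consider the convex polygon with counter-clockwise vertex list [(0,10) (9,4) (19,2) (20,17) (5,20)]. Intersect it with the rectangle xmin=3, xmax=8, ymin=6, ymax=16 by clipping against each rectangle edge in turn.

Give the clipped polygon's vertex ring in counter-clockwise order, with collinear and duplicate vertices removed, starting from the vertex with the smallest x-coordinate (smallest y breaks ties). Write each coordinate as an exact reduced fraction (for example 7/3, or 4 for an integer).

1. After x ≥ 3: [(3,16) (3,8) (9,4) (19,2) (20,17) (5,20)]
2. After x ≤ 8: [(3,16) (3,8) (8,14/3) (8,97/5) (5,20)]
3. After y ≥ 6: [(3,16) (3,8) (6,6) (8,6) (8,97/5) (5,20)]
4. After y ≤ 16: [(3,16) (3,16) (3,8) (6,6) (8,6) (8,16)]
5. Canonical ring: [(3,8) (6,6) (8,6) (8,16) (3,16)]

Clipped polygon: [(3,8) (6,6) (8,6) (8,16) (3,16)]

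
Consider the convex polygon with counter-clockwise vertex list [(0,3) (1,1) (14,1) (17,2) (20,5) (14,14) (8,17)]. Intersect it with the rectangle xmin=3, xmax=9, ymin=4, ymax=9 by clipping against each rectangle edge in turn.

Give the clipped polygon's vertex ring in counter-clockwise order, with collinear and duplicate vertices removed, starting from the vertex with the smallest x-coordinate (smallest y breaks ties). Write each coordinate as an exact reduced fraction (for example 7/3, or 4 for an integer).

Clipped polygon: [(3,4) (9,4) (9,9) (24/7,9) (3,33/4)]

1. After x ≥ 3: [(3,33/4) (3,1) (14,1) (17,2) (20,5) (14,14) (8,17)]
2. After x ≤ 9: [(3,33/4) (3,1) (9,1) (9,33/2) (8,17)]
3. After y ≥ 4: [(3,33/4) (3,4) (9,4) (9,33/2) (8,17)]
4. After y ≤ 9: [(24/7,9) (3,33/4) (3,4) (9,4) (9,9)]
5. Canonical ring: [(3,4) (9,4) (9,9) (24/7,9) (3,33/4)]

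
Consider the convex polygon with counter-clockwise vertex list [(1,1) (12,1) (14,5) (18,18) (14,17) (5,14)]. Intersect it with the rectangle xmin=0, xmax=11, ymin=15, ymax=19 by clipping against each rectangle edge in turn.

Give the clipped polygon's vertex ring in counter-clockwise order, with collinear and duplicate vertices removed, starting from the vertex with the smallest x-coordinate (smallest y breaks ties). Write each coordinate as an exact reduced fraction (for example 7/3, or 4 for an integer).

Clipped polygon: [(8,15) (11,15) (11,16)]

1. After x ≥ 0: [(1,1) (12,1) (14,5) (18,18) (14,17) (5,14)]
2. After x ≤ 11: [(1,1) (11,1) (11,16) (5,14)]
3. After y ≥ 15: [(11,15) (11,16) (8,15)]
4. After y ≤ 19: [(11,15) (11,16) (8,15)]
5. Canonical ring: [(8,15) (11,15) (11,16)]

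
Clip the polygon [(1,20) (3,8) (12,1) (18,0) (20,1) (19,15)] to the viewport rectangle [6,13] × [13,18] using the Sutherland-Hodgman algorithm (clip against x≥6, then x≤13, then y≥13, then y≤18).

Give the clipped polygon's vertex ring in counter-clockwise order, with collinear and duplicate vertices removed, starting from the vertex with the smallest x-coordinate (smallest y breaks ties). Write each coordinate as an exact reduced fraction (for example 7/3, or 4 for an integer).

1. After x ≥ 6: [(6,335/18) (6,17/3) (12,1) (18,0) (20,1) (19,15)]
2. After x ≤ 13: [(13,50/3) (6,335/18) (6,17/3) (12,1) (13,5/6)]
3. After y ≥ 13: [(13,13) (13,50/3) (6,335/18) (6,13)]
4. After y ≤ 18: [(13,13) (13,50/3) (41/5,18) (6,18) (6,13)]
5. Canonical ring: [(6,13) (13,13) (13,50/3) (41/5,18) (6,18)]

Clipped polygon: [(6,13) (13,13) (13,50/3) (41/5,18) (6,18)]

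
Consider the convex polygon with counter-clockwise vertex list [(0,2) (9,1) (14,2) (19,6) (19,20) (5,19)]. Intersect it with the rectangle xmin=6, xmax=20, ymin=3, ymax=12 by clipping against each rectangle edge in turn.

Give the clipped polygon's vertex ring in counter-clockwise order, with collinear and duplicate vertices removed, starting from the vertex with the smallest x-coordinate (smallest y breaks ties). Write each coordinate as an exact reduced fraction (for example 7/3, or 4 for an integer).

Clipped polygon: [(6,3) (61/4,3) (19,6) (19,12) (6,12)]

1. After x ≥ 6: [(6,4/3) (9,1) (14,2) (19,6) (19,20) (6,267/14)]
2. After x ≤ 20: [(6,4/3) (9,1) (14,2) (19,6) (19,20) (6,267/14)]
3. After y ≥ 3: [(6,3) (61/4,3) (19,6) (19,20) (6,267/14)]
4. After y ≤ 12: [(6,12) (6,3) (61/4,3) (19,6) (19,12)]
5. Canonical ring: [(6,3) (61/4,3) (19,6) (19,12) (6,12)]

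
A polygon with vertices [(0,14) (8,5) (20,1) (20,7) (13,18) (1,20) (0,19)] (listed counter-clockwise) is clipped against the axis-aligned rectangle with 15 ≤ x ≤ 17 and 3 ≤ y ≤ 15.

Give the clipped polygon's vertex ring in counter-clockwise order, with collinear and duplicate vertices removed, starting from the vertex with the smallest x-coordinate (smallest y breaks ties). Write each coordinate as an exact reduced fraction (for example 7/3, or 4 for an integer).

1. After x ≥ 15: [(15,8/3) (20,1) (20,7) (15,104/7)]
2. After x ≤ 17: [(15,8/3) (17,2) (17,82/7) (15,104/7)]
3. After y ≥ 3: [(15,3) (17,3) (17,82/7) (15,104/7)]
4. After y ≤ 15: [(15,3) (17,3) (17,82/7) (15,104/7)]
5. Canonical ring: [(15,3) (17,3) (17,82/7) (15,104/7)]

Clipped polygon: [(15,3) (17,3) (17,82/7) (15,104/7)]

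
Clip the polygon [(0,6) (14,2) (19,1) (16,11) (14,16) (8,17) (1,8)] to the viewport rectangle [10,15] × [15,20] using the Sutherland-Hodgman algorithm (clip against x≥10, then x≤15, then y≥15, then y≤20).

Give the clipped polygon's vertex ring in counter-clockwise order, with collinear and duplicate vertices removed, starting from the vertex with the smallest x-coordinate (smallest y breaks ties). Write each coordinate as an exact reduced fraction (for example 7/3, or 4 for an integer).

1. After x ≥ 10: [(10,22/7) (14,2) (19,1) (16,11) (14,16) (10,50/3)]
2. After x ≤ 15: [(10,22/7) (14,2) (15,9/5) (15,27/2) (14,16) (10,50/3)]
3. After y ≥ 15: [(10,15) (72/5,15) (14,16) (10,50/3)]
4. After y ≤ 20: [(10,15) (72/5,15) (14,16) (10,50/3)]
5. Canonical ring: [(10,15) (72/5,15) (14,16) (10,50/3)]

Clipped polygon: [(10,15) (72/5,15) (14,16) (10,50/3)]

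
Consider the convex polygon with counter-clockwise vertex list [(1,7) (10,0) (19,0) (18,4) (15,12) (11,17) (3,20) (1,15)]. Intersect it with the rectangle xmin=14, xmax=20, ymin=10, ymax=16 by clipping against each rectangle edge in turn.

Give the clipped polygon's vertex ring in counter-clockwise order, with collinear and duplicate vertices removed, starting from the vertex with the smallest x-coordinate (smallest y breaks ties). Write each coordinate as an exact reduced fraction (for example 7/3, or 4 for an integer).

1. After x ≥ 14: [(14,0) (19,0) (18,4) (15,12) (14,53/4)]
2. After x ≤ 20: [(14,0) (19,0) (18,4) (15,12) (14,53/4)]
3. After y ≥ 10: [(14,10) (63/4,10) (15,12) (14,53/4)]
4. After y ≤ 16: [(14,10) (63/4,10) (15,12) (14,53/4)]
5. Canonical ring: [(14,10) (63/4,10) (15,12) (14,53/4)]

Clipped polygon: [(14,10) (63/4,10) (15,12) (14,53/4)]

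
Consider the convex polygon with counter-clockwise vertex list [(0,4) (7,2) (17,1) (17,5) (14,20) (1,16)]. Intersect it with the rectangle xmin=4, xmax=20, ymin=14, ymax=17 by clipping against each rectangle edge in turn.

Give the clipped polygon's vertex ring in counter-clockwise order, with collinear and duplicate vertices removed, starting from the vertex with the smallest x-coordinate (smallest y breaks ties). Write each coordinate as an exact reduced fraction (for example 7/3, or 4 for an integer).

Clipped polygon: [(4,14) (76/5,14) (73/5,17) (17/4,17) (4,220/13)]

1. After x ≥ 4: [(4,20/7) (7,2) (17,1) (17,5) (14,20) (4,220/13)]
2. After x ≤ 20: [(4,20/7) (7,2) (17,1) (17,5) (14,20) (4,220/13)]
3. After y ≥ 14: [(4,14) (76/5,14) (14,20) (4,220/13)]
4. After y ≤ 17: [(4,14) (76/5,14) (73/5,17) (17/4,17) (4,220/13)]
5. Canonical ring: [(4,14) (76/5,14) (73/5,17) (17/4,17) (4,220/13)]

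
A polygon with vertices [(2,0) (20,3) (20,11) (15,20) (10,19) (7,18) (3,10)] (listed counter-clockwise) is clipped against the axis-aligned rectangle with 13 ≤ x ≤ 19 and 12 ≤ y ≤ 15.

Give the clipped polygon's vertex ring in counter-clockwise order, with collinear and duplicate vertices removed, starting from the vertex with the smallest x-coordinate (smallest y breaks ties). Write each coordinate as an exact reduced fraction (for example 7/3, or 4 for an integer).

Clipped polygon: [(13,12) (19,12) (19,64/5) (160/9,15) (13,15)]

1. After x ≥ 13: [(13,11/6) (20,3) (20,11) (15,20) (13,98/5)]
2. After x ≤ 19: [(13,11/6) (19,17/6) (19,64/5) (15,20) (13,98/5)]
3. After y ≥ 12: [(13,12) (19,12) (19,64/5) (15,20) (13,98/5)]
4. After y ≤ 15: [(13,15) (13,12) (19,12) (19,64/5) (160/9,15)]
5. Canonical ring: [(13,12) (19,12) (19,64/5) (160/9,15) (13,15)]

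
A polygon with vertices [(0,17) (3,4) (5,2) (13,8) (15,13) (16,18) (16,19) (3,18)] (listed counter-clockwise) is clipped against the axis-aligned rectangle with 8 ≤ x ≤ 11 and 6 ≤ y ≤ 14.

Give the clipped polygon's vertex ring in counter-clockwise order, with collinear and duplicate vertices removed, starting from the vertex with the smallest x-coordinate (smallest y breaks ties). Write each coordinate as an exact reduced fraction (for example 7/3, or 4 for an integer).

Clipped polygon: [(8,6) (31/3,6) (11,13/2) (11,14) (8,14)]

1. After x ≥ 8: [(8,17/4) (13,8) (15,13) (16,18) (16,19) (8,239/13)]
2. After x ≤ 11: [(8,17/4) (11,13/2) (11,242/13) (8,239/13)]
3. After y ≥ 6: [(8,6) (31/3,6) (11,13/2) (11,242/13) (8,239/13)]
4. After y ≤ 14: [(8,14) (8,6) (31/3,6) (11,13/2) (11,14)]
5. Canonical ring: [(8,6) (31/3,6) (11,13/2) (11,14) (8,14)]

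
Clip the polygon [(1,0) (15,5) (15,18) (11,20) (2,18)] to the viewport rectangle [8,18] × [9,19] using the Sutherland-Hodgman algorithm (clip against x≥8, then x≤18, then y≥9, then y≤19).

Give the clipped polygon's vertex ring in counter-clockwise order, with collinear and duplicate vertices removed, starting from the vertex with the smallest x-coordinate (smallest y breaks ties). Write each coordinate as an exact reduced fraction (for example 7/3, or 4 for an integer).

Clipped polygon: [(8,9) (15,9) (15,18) (13,19) (8,19)]

1. After x ≥ 8: [(8,5/2) (15,5) (15,18) (11,20) (8,58/3)]
2. After x ≤ 18: [(8,5/2) (15,5) (15,18) (11,20) (8,58/3)]
3. After y ≥ 9: [(8,9) (15,9) (15,18) (11,20) (8,58/3)]
4. After y ≤ 19: [(8,19) (8,9) (15,9) (15,18) (13,19)]
5. Canonical ring: [(8,9) (15,9) (15,18) (13,19) (8,19)]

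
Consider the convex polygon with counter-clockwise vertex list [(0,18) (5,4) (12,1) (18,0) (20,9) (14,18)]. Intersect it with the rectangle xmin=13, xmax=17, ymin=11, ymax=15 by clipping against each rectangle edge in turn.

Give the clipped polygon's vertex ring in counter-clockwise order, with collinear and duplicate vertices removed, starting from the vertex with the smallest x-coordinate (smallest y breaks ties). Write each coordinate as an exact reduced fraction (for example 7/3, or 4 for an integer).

Clipped polygon: [(13,11) (17,11) (17,27/2) (16,15) (13,15)]

1. After x ≥ 13: [(13,18) (13,5/6) (18,0) (20,9) (14,18)]
2. After x ≤ 17: [(13,18) (13,5/6) (17,1/6) (17,27/2) (14,18)]
3. After y ≥ 11: [(13,18) (13,11) (17,11) (17,27/2) (14,18)]
4. After y ≤ 15: [(13,15) (13,11) (17,11) (17,27/2) (16,15)]
5. Canonical ring: [(13,11) (17,11) (17,27/2) (16,15) (13,15)]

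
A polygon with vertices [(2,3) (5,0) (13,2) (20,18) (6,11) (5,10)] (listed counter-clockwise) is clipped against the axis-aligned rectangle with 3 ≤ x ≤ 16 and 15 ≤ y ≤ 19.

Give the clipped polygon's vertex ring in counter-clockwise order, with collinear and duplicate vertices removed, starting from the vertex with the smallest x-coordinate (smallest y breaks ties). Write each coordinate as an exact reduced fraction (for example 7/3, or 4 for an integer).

Clipped polygon: [(14,15) (16,15) (16,16)]

1. After x ≥ 3: [(3,16/3) (3,2) (5,0) (13,2) (20,18) (6,11) (5,10)]
2. After x ≤ 16: [(3,16/3) (3,2) (5,0) (13,2) (16,62/7) (16,16) (6,11) (5,10)]
3. After y ≥ 15: [(16,15) (16,16) (14,15)]
4. After y ≤ 19: [(16,15) (16,16) (14,15)]
5. Canonical ring: [(14,15) (16,15) (16,16)]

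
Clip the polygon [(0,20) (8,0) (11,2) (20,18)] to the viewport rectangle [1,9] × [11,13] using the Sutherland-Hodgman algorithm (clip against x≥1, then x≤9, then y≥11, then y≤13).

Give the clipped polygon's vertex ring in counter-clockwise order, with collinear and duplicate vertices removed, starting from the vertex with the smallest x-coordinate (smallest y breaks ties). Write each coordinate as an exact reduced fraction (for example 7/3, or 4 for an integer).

1. After x ≥ 1: [(1,199/10) (1,35/2) (8,0) (11,2) (20,18)]
2. After x ≤ 9: [(9,191/10) (1,199/10) (1,35/2) (8,0) (9,2/3)]
3. After y ≥ 11: [(9,11) (9,191/10) (1,199/10) (1,35/2) (18/5,11)]
4. After y ≤ 13: [(9,11) (9,13) (14/5,13) (18/5,11)]
5. Canonical ring: [(14/5,13) (18/5,11) (9,11) (9,13)]

Clipped polygon: [(14/5,13) (18/5,11) (9,11) (9,13)]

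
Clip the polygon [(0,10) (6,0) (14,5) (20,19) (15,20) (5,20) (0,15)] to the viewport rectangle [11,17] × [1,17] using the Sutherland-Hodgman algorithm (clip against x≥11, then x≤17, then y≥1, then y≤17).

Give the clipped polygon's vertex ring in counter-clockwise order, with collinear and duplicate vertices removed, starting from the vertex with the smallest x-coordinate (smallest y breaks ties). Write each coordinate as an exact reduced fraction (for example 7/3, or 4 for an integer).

Clipped polygon: [(11,25/8) (14,5) (17,12) (17,17) (11,17)]

1. After x ≥ 11: [(11,25/8) (14,5) (20,19) (15,20) (11,20)]
2. After x ≤ 17: [(11,25/8) (14,5) (17,12) (17,98/5) (15,20) (11,20)]
3. After y ≥ 1: [(11,25/8) (14,5) (17,12) (17,98/5) (15,20) (11,20)]
4. After y ≤ 17: [(11,17) (11,25/8) (14,5) (17,12) (17,17)]
5. Canonical ring: [(11,25/8) (14,5) (17,12) (17,17) (11,17)]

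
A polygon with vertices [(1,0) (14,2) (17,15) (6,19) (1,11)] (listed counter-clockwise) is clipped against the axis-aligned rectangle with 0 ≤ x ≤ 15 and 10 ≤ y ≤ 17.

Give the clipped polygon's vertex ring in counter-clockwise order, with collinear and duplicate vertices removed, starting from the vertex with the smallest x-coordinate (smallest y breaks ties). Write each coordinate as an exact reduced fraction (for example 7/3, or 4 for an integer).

1. After x ≥ 0: [(1,0) (14,2) (17,15) (6,19) (1,11)]
2. After x ≤ 15: [(1,0) (14,2) (15,19/3) (15,173/11) (6,19) (1,11)]
3. After y ≥ 10: [(1,10) (15,10) (15,173/11) (6,19) (1,11)]
4. After y ≤ 17: [(1,10) (15,10) (15,173/11) (23/2,17) (19/4,17) (1,11)]
5. Canonical ring: [(1,10) (15,10) (15,173/11) (23/2,17) (19/4,17) (1,11)]

Clipped polygon: [(1,10) (15,10) (15,173/11) (23/2,17) (19/4,17) (1,11)]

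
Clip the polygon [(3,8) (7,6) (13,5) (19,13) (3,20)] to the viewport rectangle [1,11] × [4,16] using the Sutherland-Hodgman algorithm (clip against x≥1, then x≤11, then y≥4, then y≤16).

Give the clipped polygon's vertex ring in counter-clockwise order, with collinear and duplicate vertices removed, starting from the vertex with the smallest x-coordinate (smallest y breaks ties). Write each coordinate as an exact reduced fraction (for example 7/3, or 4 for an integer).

1. After x ≥ 1: [(3,8) (7,6) (13,5) (19,13) (3,20)]
2. After x ≤ 11: [(3,8) (7,6) (11,16/3) (11,33/2) (3,20)]
3. After y ≥ 4: [(3,8) (7,6) (11,16/3) (11,33/2) (3,20)]
4. After y ≤ 16: [(3,16) (3,8) (7,6) (11,16/3) (11,16)]
5. Canonical ring: [(3,8) (7,6) (11,16/3) (11,16) (3,16)]

Clipped polygon: [(3,8) (7,6) (11,16/3) (11,16) (3,16)]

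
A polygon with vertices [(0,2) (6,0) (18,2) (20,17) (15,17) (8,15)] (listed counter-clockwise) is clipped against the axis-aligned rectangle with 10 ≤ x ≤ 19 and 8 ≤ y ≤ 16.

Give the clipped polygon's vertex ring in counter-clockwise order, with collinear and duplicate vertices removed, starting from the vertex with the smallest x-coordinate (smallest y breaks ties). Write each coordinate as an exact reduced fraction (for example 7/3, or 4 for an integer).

Clipped polygon: [(10,8) (94/5,8) (19,19/2) (19,16) (23/2,16) (10,109/7)]

1. After x ≥ 10: [(10,2/3) (18,2) (20,17) (15,17) (10,109/7)]
2. After x ≤ 19: [(10,2/3) (18,2) (19,19/2) (19,17) (15,17) (10,109/7)]
3. After y ≥ 8: [(10,8) (94/5,8) (19,19/2) (19,17) (15,17) (10,109/7)]
4. After y ≤ 16: [(10,8) (94/5,8) (19,19/2) (19,16) (23/2,16) (10,109/7)]
5. Canonical ring: [(10,8) (94/5,8) (19,19/2) (19,16) (23/2,16) (10,109/7)]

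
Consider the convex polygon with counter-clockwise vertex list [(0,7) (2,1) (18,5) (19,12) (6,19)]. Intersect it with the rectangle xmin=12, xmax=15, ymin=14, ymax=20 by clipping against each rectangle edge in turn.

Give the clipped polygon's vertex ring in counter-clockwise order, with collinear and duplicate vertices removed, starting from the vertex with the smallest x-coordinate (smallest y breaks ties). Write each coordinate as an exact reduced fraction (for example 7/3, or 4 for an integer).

1. After x ≥ 12: [(12,7/2) (18,5) (19,12) (12,205/13)]
2. After x ≤ 15: [(12,7/2) (15,17/4) (15,184/13) (12,205/13)]
3. After y ≥ 14: [(12,14) (15,14) (15,184/13) (12,205/13)]
4. After y ≤ 20: [(12,14) (15,14) (15,184/13) (12,205/13)]
5. Canonical ring: [(12,14) (15,14) (15,184/13) (12,205/13)]

Clipped polygon: [(12,14) (15,14) (15,184/13) (12,205/13)]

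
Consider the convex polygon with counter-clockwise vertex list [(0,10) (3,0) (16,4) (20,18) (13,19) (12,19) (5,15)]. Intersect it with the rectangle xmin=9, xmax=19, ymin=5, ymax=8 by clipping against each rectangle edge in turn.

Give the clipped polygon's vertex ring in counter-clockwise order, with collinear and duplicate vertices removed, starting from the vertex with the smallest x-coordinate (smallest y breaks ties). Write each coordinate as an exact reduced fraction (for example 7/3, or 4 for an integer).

1. After x ≥ 9: [(9,24/13) (16,4) (20,18) (13,19) (12,19) (9,121/7)]
2. After x ≤ 19: [(9,24/13) (16,4) (19,29/2) (19,127/7) (13,19) (12,19) (9,121/7)]
3. After y ≥ 5: [(9,5) (114/7,5) (19,29/2) (19,127/7) (13,19) (12,19) (9,121/7)]
4. After y ≤ 8: [(9,8) (9,5) (114/7,5) (120/7,8)]
5. Canonical ring: [(9,5) (114/7,5) (120/7,8) (9,8)]

Clipped polygon: [(9,5) (114/7,5) (120/7,8) (9,8)]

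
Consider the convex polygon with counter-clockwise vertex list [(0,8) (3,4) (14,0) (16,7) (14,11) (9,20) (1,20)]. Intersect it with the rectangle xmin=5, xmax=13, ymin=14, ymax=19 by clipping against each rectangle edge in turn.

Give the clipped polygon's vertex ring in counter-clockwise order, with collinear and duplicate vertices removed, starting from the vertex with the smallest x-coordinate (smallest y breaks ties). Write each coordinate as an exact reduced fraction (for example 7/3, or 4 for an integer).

1. After x ≥ 5: [(5,36/11) (14,0) (16,7) (14,11) (9,20) (5,20)]
2. After x ≤ 13: [(5,36/11) (13,4/11) (13,64/5) (9,20) (5,20)]
3. After y ≥ 14: [(5,14) (37/3,14) (9,20) (5,20)]
4. After y ≤ 19: [(5,19) (5,14) (37/3,14) (86/9,19)]
5. Canonical ring: [(5,14) (37/3,14) (86/9,19) (5,19)]

Clipped polygon: [(5,14) (37/3,14) (86/9,19) (5,19)]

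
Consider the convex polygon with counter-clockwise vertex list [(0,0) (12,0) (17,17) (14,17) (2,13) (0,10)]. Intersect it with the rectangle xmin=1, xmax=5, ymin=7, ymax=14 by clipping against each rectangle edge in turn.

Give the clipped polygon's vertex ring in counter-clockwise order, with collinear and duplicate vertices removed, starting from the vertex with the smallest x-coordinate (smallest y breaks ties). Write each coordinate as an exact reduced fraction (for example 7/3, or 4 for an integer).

1. After x ≥ 1: [(1,0) (12,0) (17,17) (14,17) (2,13) (1,23/2)]
2. After x ≤ 5: [(1,0) (5,0) (5,14) (2,13) (1,23/2)]
3. After y ≥ 7: [(1,7) (5,7) (5,14) (2,13) (1,23/2)]
4. After y ≤ 14: [(1,7) (5,7) (5,14) (2,13) (1,23/2)]
5. Canonical ring: [(1,7) (5,7) (5,14) (2,13) (1,23/2)]

Clipped polygon: [(1,7) (5,7) (5,14) (2,13) (1,23/2)]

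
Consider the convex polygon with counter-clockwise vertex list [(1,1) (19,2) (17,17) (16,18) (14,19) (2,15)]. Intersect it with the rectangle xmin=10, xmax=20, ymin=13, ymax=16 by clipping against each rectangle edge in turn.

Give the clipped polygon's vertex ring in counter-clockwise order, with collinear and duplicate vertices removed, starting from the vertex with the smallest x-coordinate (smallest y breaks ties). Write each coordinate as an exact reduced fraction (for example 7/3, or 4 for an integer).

Clipped polygon: [(10,13) (263/15,13) (257/15,16) (10,16)]

1. After x ≥ 10: [(10,3/2) (19,2) (17,17) (16,18) (14,19) (10,53/3)]
2. After x ≤ 20: [(10,3/2) (19,2) (17,17) (16,18) (14,19) (10,53/3)]
3. After y ≥ 13: [(10,13) (263/15,13) (17,17) (16,18) (14,19) (10,53/3)]
4. After y ≤ 16: [(10,16) (10,13) (263/15,13) (257/15,16)]
5. Canonical ring: [(10,13) (263/15,13) (257/15,16) (10,16)]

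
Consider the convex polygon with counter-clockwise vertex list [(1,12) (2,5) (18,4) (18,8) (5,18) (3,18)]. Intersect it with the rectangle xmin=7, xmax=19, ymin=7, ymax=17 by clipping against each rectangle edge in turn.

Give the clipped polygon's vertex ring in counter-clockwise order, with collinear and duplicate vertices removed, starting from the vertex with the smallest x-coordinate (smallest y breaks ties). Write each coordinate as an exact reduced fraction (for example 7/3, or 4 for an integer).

Clipped polygon: [(7,7) (18,7) (18,8) (7,214/13)]

1. After x ≥ 7: [(7,75/16) (18,4) (18,8) (7,214/13)]
2. After x ≤ 19: [(7,75/16) (18,4) (18,8) (7,214/13)]
3. After y ≥ 7: [(7,7) (18,7) (18,8) (7,214/13)]
4. After y ≤ 17: [(7,7) (18,7) (18,8) (7,214/13)]
5. Canonical ring: [(7,7) (18,7) (18,8) (7,214/13)]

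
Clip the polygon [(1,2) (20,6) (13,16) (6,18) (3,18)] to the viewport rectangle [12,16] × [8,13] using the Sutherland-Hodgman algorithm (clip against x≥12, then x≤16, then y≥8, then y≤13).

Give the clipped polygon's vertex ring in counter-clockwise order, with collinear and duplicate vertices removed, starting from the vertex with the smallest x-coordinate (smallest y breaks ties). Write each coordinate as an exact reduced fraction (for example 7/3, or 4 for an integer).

Clipped polygon: [(12,8) (16,8) (16,82/7) (151/10,13) (12,13)]

1. After x ≥ 12: [(12,82/19) (20,6) (13,16) (12,114/7)]
2. After x ≤ 16: [(12,82/19) (16,98/19) (16,82/7) (13,16) (12,114/7)]
3. After y ≥ 8: [(12,8) (16,8) (16,82/7) (13,16) (12,114/7)]
4. After y ≤ 13: [(12,13) (12,8) (16,8) (16,82/7) (151/10,13)]
5. Canonical ring: [(12,8) (16,8) (16,82/7) (151/10,13) (12,13)]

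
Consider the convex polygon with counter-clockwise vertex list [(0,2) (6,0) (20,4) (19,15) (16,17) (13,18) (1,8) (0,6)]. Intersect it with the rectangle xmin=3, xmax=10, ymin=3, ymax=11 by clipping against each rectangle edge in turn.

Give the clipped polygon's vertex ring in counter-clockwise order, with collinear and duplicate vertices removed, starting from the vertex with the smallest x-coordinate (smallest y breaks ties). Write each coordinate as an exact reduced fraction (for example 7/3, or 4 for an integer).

1. After x ≥ 3: [(3,1) (6,0) (20,4) (19,15) (16,17) (13,18) (3,29/3)]
2. After x ≤ 10: [(3,1) (6,0) (10,8/7) (10,31/2) (3,29/3)]
3. After y ≥ 3: [(3,3) (10,3) (10,31/2) (3,29/3)]
4. After y ≤ 11: [(3,3) (10,3) (10,11) (23/5,11) (3,29/3)]
5. Canonical ring: [(3,3) (10,3) (10,11) (23/5,11) (3,29/3)]

Clipped polygon: [(3,3) (10,3) (10,11) (23/5,11) (3,29/3)]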